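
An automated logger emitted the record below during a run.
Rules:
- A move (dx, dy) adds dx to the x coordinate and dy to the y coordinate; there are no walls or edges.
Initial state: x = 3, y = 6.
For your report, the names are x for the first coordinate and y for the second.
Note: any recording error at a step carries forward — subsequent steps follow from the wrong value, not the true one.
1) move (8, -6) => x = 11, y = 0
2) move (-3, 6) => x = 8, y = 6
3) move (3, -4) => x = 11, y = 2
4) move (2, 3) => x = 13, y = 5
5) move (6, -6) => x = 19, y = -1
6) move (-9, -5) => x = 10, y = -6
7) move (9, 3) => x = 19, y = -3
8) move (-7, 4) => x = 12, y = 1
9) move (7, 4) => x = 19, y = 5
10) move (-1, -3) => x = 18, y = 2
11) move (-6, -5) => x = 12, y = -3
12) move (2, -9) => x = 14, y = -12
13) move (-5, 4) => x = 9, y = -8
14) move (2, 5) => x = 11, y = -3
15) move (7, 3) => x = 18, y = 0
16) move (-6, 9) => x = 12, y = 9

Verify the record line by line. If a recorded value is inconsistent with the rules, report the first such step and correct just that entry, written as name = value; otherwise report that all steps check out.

no error

Recomputing the run from the initial state:
step 1: x = 11, y = 0
step 2: x = 8, y = 6
step 3: x = 11, y = 2
step 4: x = 13, y = 5
step 5: x = 19, y = -1
step 6: x = 10, y = -6
step 7: x = 19, y = -3
step 8: x = 12, y = 1
step 9: x = 19, y = 5
step 10: x = 18, y = 2
step 11: x = 12, y = -3
step 12: x = 14, y = -12
step 13: x = 9, y = -8
step 14: x = 11, y = -3
step 15: x = 18, y = 0
step 16: x = 12, y = 9
This matches the record at every step.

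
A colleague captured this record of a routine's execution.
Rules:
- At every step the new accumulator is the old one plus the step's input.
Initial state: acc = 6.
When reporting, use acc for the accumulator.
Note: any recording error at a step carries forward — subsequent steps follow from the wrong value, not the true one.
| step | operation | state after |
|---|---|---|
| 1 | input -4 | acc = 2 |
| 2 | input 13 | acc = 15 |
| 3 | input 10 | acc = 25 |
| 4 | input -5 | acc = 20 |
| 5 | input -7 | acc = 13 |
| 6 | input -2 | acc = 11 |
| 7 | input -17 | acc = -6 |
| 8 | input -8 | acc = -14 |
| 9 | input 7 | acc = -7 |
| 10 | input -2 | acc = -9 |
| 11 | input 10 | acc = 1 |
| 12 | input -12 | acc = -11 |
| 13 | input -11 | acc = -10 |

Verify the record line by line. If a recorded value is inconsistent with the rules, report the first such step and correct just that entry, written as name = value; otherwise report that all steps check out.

step 1: acc = 6 + -4 = 2 -> same as recorded
step 2: acc = 2 + 13 = 15 -> checks out
step 3: acc = 15 + 10 = 25 -> same as recorded
step 4: acc = 25 + -5 = 20 -> in agreement
step 5: acc = 20 + -7 = 13 -> checks out
step 6: acc = 13 + -2 = 11 -> consistent with the record
step 7: acc = 11 + -17 = -6 -> consistent with the record
step 8: acc = -6 + -8 = -14 -> verified
step 9: acc = -14 + 7 = -7 -> matches
step 10: acc = -7 + -2 = -9 -> exactly as logged
step 11: acc = -9 + 10 = 1 -> no discrepancy
step 12: acc = 1 + -12 = -11 -> in agreement
step 13: acc = -11 + -11 = -22 -> first mismatch against the record
The earliest wrong entry is at step 13: it should read acc = -22.

step 13, acc = -22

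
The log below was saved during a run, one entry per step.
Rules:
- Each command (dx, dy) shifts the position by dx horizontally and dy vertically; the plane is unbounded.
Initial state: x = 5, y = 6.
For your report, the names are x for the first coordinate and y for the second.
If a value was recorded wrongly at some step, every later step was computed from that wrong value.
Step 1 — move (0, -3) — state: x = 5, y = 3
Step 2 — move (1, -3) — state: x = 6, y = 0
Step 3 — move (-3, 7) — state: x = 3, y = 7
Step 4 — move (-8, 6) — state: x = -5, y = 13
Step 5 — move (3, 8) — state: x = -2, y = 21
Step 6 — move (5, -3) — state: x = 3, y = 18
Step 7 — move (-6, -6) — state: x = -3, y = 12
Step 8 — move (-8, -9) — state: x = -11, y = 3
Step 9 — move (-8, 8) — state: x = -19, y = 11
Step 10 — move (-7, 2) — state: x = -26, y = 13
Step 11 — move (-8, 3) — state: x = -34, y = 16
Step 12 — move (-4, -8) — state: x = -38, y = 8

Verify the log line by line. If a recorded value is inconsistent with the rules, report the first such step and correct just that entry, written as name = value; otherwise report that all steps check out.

no error

Recomputing the run from the initial state:
step 1: x = 5, y = 3
step 2: x = 6, y = 0
step 3: x = 3, y = 7
step 4: x = -5, y = 13
step 5: x = -2, y = 21
step 6: x = 3, y = 18
step 7: x = -3, y = 12
step 8: x = -11, y = 3
step 9: x = -19, y = 11
step 10: x = -26, y = 13
step 11: x = -34, y = 16
step 12: x = -38, y = 8
This matches the log at every step.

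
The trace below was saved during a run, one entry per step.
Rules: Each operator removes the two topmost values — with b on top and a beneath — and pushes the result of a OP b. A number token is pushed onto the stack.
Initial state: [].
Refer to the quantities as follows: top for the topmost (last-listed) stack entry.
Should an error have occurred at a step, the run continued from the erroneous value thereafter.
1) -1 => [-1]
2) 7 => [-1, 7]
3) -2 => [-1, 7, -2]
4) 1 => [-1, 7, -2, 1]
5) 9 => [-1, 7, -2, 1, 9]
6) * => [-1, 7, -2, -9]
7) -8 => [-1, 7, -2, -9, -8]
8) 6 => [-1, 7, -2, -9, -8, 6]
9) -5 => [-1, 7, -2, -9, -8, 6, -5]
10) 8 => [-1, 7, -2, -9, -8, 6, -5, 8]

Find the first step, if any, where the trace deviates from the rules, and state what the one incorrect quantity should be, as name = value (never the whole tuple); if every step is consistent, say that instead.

Recomputing the run from the initial state:
step 1: [-1]
step 2: [-1, 7]
step 3: [-1, 7, -2]
step 4: [-1, 7, -2, 1]
step 5: [-1, 7, -2, 1, 9]
step 6: [-1, 7, -2, 9]
step 7: [-1, 7, -2, 9, -8]
step 8: [-1, 7, -2, 9, -8, 6]
step 9: [-1, 7, -2, 9, -8, 6, -5]
step 10: [-1, 7, -2, 9, -8, 6, -5, 8]
The first disagreement with the trace is at step 6, where the value should be top = 9.

step 6, top = 9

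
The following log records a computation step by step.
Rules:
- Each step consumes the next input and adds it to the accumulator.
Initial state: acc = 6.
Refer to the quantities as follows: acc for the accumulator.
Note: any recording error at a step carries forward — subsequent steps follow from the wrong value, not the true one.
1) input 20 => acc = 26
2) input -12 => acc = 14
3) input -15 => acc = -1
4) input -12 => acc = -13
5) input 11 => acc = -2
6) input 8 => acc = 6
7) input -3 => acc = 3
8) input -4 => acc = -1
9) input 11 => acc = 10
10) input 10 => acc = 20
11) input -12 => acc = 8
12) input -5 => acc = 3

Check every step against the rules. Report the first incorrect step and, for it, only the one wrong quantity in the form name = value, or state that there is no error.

1. acc = 6 + 20 = 26 (matches)
2. acc = 26 + -12 = 14 (confirmed correct)
3. acc = 14 + -15 = -1 (matches)
4. acc = -1 + -12 = -13 (consistent with the log)
5. acc = -13 + 11 = -2 (confirmed correct)
6. acc = -2 + 8 = 6 (agrees with the log)
7. acc = 6 + -3 = 3 (no discrepancy)
8. acc = 3 + -4 = -1 (verified)
9. acc = -1 + 11 = 10 (in agreement)
10. acc = 10 + 10 = 20 (matches)
11. acc = 20 + -12 = 8 (same as recorded)
12. acc = 8 + -5 = 3 (exactly as logged)
No step deviates from the rules.

no error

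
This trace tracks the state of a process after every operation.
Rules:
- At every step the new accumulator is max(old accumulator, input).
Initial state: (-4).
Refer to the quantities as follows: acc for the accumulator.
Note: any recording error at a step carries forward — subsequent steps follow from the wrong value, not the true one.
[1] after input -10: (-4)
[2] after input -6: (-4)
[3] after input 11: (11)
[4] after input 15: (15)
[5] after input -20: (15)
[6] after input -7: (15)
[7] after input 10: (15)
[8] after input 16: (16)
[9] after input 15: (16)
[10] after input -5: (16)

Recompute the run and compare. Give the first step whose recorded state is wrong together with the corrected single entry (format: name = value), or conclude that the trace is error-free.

no error

Recomputing the run from the initial state:
step 1: acc = -4
step 2: acc = -4
step 3: acc = 11
step 4: acc = 15
step 5: acc = 15
step 6: acc = 15
step 7: acc = 15
step 8: acc = 16
step 9: acc = 16
step 10: acc = 16
This matches the trace at every step.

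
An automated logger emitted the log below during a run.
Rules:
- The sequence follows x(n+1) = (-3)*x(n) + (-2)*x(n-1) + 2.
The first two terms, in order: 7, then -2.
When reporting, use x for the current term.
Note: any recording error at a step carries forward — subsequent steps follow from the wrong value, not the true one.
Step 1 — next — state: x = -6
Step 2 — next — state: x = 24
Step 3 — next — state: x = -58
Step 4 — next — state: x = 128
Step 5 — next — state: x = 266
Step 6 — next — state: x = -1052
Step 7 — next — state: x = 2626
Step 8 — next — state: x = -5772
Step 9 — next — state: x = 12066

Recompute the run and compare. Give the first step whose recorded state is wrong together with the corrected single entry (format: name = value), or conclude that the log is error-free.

1. x = -3*(-2) + (-2)*(7) + (2) = -6 (exactly as logged)
2. x = -3*(-6) + (-2)*(-2) + (2) = 24 (in agreement)
3. x = -3*(24) + (-2)*(-6) + (2) = -58 (agrees with the log)
4. x = -3*(-58) + (-2)*(24) + (2) = 128 (same as recorded)
5. x = -3*(128) + (-2)*(-58) + (2) = -266 (the log has a different value)
So the first discrepancy is step 5, where the right value is x = -266.

step 5, x = -266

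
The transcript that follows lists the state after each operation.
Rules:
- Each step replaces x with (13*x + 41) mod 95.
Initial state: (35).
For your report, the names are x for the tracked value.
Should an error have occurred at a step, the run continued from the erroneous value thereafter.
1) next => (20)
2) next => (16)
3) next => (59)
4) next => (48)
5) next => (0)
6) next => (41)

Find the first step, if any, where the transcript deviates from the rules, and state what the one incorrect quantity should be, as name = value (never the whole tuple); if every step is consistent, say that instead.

step 1, x = 21

Recomputing the run from the initial state:
step 1: x = 21
step 2: x = 29
step 3: x = 38
step 4: x = 60
step 5: x = 61
step 6: x = 74
The first disagreement with the transcript is at step 1, where the value should be x = 21.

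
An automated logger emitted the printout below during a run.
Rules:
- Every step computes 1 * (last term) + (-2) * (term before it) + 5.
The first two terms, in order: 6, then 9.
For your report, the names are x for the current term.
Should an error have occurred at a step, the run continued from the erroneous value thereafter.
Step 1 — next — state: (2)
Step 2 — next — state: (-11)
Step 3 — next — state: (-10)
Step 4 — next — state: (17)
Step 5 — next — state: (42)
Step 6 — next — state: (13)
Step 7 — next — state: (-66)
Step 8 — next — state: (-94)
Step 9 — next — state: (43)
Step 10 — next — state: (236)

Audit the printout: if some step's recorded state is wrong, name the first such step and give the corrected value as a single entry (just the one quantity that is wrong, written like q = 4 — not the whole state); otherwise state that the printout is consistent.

step 8, x = -87

1. x = 1*(9) + (-2)*(6) + (5) = 2 (confirmed correct)
2. x = 1*(2) + (-2)*(9) + (5) = -11 (no discrepancy)
3. x = 1*(-11) + (-2)*(2) + (5) = -10 (no discrepancy)
4. x = 1*(-10) + (-2)*(-11) + (5) = 17 (no discrepancy)
5. x = 1*(17) + (-2)*(-10) + (5) = 42 (same as recorded)
6. x = 1*(42) + (-2)*(17) + (5) = 13 (verified)
7. x = 1*(13) + (-2)*(42) + (5) = -66 (verified)
8. x = 1*(-66) + (-2)*(13) + (5) = -87 (this is not what the printout shows)
Conclusion: step 8 carries the first error; the entry should be x = -87.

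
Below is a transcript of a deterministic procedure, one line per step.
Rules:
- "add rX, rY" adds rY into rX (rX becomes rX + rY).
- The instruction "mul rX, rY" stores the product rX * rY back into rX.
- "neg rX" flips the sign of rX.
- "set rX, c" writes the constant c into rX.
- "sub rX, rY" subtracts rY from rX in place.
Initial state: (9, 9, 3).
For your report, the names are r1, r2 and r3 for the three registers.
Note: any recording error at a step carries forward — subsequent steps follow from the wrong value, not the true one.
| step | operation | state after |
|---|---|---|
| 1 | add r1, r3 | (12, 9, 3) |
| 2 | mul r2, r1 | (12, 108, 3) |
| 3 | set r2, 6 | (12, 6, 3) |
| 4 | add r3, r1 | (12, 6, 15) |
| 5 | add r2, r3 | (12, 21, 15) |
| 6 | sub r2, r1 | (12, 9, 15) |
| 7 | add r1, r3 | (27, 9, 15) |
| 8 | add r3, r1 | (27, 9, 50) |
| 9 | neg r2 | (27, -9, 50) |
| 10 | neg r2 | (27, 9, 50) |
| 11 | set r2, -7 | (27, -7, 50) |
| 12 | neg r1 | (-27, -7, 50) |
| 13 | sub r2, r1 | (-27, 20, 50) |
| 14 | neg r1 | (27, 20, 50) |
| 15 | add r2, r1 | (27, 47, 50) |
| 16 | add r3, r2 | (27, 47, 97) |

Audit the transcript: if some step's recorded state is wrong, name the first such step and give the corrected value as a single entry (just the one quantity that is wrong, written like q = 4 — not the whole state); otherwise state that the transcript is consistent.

step 8, r3 = 42

Recomputing the run from the initial state:
step 1: r1 = 12, r2 = 9, r3 = 3
step 2: r1 = 12, r2 = 108, r3 = 3
step 3: r1 = 12, r2 = 6, r3 = 3
step 4: r1 = 12, r2 = 6, r3 = 15
step 5: r1 = 12, r2 = 21, r3 = 15
step 6: r1 = 12, r2 = 9, r3 = 15
step 7: r1 = 27, r2 = 9, r3 = 15
step 8: r1 = 27, r2 = 9, r3 = 42
step 9: r1 = 27, r2 = -9, r3 = 42
step 10: r1 = 27, r2 = 9, r3 = 42
step 11: r1 = 27, r2 = -7, r3 = 42
step 12: r1 = -27, r2 = -7, r3 = 42
step 13: r1 = -27, r2 = 20, r3 = 42
step 14: r1 = 27, r2 = 20, r3 = 42
step 15: r1 = 27, r2 = 47, r3 = 42
step 16: r1 = 27, r2 = 47, r3 = 89
The first disagreement with the transcript is at step 8, where the value should be r3 = 42.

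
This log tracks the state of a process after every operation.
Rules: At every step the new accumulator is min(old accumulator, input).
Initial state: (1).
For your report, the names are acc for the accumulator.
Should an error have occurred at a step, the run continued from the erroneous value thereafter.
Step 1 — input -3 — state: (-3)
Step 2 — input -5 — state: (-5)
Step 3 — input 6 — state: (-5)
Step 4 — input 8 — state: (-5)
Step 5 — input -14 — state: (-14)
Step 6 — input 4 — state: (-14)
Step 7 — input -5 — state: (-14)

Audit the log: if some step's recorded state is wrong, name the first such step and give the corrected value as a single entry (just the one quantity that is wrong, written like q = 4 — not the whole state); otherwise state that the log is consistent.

Recomputing the run from the initial state:
step 1: acc = -3
step 2: acc = -5
step 3: acc = -5
step 4: acc = -5
step 5: acc = -14
step 6: acc = -14
step 7: acc = -14
This matches the log at every step.

no error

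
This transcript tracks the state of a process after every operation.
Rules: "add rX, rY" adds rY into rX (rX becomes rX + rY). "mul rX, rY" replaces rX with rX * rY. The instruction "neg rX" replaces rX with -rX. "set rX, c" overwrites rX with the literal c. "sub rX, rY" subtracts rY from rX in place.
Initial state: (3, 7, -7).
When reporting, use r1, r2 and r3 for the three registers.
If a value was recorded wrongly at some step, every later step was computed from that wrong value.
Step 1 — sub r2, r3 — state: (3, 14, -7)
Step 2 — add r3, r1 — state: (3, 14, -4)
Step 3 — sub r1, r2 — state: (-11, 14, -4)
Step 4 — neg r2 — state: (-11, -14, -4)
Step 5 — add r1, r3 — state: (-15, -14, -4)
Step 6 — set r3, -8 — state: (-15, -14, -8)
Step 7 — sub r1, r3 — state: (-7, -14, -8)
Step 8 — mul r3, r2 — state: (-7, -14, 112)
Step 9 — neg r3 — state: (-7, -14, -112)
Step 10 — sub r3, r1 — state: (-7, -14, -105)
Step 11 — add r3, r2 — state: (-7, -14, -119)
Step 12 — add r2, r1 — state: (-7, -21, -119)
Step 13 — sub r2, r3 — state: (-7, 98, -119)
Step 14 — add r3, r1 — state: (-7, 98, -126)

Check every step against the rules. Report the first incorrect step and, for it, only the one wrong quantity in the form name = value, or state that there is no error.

no error

Recomputing the run from the initial state:
step 1: r1 = 3, r2 = 14, r3 = -7
step 2: r1 = 3, r2 = 14, r3 = -4
step 3: r1 = -11, r2 = 14, r3 = -4
step 4: r1 = -11, r2 = -14, r3 = -4
step 5: r1 = -15, r2 = -14, r3 = -4
step 6: r1 = -15, r2 = -14, r3 = -8
step 7: r1 = -7, r2 = -14, r3 = -8
step 8: r1 = -7, r2 = -14, r3 = 112
step 9: r1 = -7, r2 = -14, r3 = -112
step 10: r1 = -7, r2 = -14, r3 = -105
step 11: r1 = -7, r2 = -14, r3 = -119
step 12: r1 = -7, r2 = -21, r3 = -119
step 13: r1 = -7, r2 = 98, r3 = -119
step 14: r1 = -7, r2 = 98, r3 = -126
This matches the transcript at every step.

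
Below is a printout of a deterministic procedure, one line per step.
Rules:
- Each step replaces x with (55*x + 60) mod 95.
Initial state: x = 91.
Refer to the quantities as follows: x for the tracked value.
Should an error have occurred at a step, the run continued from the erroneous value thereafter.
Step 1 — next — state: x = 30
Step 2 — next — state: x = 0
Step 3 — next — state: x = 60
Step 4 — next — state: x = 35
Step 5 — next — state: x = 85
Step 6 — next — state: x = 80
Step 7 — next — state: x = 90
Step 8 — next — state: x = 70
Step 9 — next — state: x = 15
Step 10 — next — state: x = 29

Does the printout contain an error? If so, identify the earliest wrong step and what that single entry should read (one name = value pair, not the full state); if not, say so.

Recomputing the run from the initial state:
step 1: x = 30
step 2: x = 0
step 3: x = 60
step 4: x = 35
step 5: x = 85
step 6: x = 80
step 7: x = 90
step 8: x = 70
step 9: x = 15
step 10: x = 30
The first disagreement with the printout is at step 10, where the value should be x = 30.

step 10, x = 30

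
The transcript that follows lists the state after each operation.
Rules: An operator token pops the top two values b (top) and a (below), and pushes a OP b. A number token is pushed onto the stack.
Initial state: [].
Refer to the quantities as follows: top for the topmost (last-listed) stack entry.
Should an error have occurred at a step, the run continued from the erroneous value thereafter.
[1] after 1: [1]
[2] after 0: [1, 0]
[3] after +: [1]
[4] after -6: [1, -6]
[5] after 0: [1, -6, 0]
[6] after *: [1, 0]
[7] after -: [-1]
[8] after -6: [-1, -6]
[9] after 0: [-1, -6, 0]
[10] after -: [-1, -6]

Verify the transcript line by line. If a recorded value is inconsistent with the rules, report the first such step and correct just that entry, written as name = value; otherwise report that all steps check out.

step 7, top = 1

1. push 1: top = 1 (no discrepancy)
2. push 0: top = 0 (consistent with the transcript)
3. 1 + 0 = 1 (same as recorded)
4. push -6: top = -6 (matches)
5. push 0: top = 0 (exactly as logged)
6. -6 * 0 = 0 (exactly as logged)
7. 1 - 0 = 1 (a discrepancy with the transcript)
That makes step 7 the first incorrect line — top = 1 is what it should show.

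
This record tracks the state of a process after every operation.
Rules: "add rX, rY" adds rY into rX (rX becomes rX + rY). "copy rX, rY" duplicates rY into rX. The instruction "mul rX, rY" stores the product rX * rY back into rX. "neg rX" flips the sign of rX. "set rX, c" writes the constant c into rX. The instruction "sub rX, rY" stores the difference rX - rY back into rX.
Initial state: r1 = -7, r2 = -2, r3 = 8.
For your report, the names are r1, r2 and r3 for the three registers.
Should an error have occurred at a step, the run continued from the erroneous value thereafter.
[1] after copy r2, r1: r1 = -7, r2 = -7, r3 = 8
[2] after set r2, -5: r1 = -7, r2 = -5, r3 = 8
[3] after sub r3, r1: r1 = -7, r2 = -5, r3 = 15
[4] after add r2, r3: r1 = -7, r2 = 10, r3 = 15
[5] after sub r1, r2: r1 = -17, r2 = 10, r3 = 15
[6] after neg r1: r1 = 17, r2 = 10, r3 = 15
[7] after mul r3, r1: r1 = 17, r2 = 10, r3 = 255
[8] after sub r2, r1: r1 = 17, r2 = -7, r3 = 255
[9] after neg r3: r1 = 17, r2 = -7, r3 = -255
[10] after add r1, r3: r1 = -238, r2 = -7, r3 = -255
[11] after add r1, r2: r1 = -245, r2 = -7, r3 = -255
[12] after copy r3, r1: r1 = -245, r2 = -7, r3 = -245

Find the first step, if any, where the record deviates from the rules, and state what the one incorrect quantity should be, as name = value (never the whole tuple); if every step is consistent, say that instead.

Step 1: r2 = -7 — no discrepancy.
Step 2: r2 = -5 — checks out.
Step 3: r3 = 8 - -7 = 15 — in agreement.
Step 4: r2 = -5 + 15 = 10 — matches.
Step 5: r1 = -7 - 10 = -17 — confirmed correct.
Step 6: r1 = -(-17) = 17 — exactly as logged.
Step 7: r3 = 15 * 17 = 255 — agrees with the record.
Step 8: r2 = 10 - 17 = -7 — same as recorded.
Step 9: r3 = -(255) = -255 — exactly as logged.
Step 10: r1 = 17 + -255 = -238 — confirmed correct.
Step 11: r1 = -238 + -7 = -245 — exactly as logged.
Step 12: r3 = -245 — checks out.
Each recorded entry agrees with the recomputation.

no error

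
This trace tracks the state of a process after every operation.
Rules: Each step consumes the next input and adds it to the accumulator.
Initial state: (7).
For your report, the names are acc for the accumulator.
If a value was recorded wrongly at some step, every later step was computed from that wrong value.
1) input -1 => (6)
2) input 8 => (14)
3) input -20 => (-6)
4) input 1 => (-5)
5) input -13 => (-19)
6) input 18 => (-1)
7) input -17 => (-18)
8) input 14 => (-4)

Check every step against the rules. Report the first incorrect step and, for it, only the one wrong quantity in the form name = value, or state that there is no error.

step 5, acc = -18

1. acc = 7 + -1 = 6 (matches)
2. acc = 6 + 8 = 14 (exactly as logged)
3. acc = 14 + -20 = -6 (no discrepancy)
4. acc = -6 + 1 = -5 (no discrepancy)
5. acc = -5 + -13 = -18 (the trace has a different value)
The audit stops at step 5: the recorded entry is wrong and should be acc = -18.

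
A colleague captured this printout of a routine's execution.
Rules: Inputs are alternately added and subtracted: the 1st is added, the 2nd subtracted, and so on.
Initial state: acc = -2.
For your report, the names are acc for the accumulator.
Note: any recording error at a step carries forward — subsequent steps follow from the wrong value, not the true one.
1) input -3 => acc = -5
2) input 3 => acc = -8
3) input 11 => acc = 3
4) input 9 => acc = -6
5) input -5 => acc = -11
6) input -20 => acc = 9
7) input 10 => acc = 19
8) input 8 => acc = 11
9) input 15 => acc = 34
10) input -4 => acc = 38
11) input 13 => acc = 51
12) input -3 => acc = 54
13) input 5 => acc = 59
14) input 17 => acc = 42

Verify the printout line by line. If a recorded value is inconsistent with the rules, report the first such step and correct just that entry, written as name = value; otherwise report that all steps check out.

step 9, acc = 26

Step 1: acc = -2 + -3 = -5 — in agreement.
Step 2: acc = -5 - 3 = -8 — verified.
Step 3: acc = -8 + 11 = 3 — matches.
Step 4: acc = 3 - 9 = -6 — matches.
Step 5: acc = -6 + -5 = -11 — confirmed correct.
Step 6: acc = -11 - -20 = 9 — in agreement.
Step 7: acc = 9 + 10 = 19 — same as recorded.
Step 8: acc = 19 - 8 = 11 — verified.
Step 9: acc = 11 + 15 = 26 — a discrepancy with the printout.
The earliest wrong entry is at step 9: it should read acc = 26.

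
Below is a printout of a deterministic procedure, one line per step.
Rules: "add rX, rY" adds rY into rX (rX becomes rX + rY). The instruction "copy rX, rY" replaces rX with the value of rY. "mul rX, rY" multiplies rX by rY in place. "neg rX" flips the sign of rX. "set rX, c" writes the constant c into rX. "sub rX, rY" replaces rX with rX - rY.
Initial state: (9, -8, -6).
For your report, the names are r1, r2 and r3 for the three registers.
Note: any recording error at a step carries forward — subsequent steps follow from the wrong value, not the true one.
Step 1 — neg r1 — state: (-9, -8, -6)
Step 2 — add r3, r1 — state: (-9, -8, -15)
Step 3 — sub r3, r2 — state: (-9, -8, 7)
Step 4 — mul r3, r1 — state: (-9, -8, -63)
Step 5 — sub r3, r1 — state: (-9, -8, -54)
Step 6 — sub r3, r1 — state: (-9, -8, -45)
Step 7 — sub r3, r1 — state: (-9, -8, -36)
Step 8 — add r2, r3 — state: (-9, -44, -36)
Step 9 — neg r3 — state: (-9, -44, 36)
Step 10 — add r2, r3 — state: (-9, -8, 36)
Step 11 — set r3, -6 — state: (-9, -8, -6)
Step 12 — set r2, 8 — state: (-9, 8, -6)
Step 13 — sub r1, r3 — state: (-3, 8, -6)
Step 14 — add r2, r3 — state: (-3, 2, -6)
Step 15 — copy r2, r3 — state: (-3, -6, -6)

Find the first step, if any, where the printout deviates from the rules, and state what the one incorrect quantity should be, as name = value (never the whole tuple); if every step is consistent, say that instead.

step 3, r3 = -7

Recomputing the run from the initial state:
step 1: r1 = -9, r2 = -8, r3 = -6
step 2: r1 = -9, r2 = -8, r3 = -15
step 3: r1 = -9, r2 = -8, r3 = -7
step 4: r1 = -9, r2 = -8, r3 = 63
step 5: r1 = -9, r2 = -8, r3 = 72
step 6: r1 = -9, r2 = -8, r3 = 81
step 7: r1 = -9, r2 = -8, r3 = 90
step 8: r1 = -9, r2 = 82, r3 = 90
step 9: r1 = -9, r2 = 82, r3 = -90
step 10: r1 = -9, r2 = -8, r3 = -90
step 11: r1 = -9, r2 = -8, r3 = -6
step 12: r1 = -9, r2 = 8, r3 = -6
step 13: r1 = -3, r2 = 8, r3 = -6
step 14: r1 = -3, r2 = 2, r3 = -6
step 15: r1 = -3, r2 = -6, r3 = -6
The first disagreement with the printout is at step 3, where the value should be r3 = -7.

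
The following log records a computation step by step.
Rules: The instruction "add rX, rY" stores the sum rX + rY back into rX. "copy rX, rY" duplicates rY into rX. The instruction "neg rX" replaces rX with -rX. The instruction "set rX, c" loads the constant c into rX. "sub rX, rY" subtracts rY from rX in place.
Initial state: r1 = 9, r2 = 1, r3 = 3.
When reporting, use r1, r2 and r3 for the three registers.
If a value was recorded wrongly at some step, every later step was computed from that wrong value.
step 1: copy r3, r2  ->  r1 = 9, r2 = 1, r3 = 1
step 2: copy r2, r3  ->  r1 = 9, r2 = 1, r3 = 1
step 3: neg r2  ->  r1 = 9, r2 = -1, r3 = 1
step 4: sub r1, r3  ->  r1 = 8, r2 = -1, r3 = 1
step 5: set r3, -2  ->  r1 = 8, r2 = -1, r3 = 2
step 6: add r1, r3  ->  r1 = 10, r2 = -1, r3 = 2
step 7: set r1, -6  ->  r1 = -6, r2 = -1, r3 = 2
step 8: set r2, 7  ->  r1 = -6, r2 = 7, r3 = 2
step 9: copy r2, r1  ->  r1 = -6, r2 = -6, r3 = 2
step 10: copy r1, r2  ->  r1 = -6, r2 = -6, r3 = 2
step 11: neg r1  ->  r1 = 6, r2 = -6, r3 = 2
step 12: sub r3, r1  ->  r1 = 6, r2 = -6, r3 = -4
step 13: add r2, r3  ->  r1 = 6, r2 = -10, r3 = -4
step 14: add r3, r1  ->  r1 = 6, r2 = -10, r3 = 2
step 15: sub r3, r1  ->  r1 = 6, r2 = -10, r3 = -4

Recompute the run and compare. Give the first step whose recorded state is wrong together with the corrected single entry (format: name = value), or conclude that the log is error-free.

Step 1: r3 = 1 — consistent with the log.
Step 2: r2 = 1 — no discrepancy.
Step 3: r2 = -(1) = -1 — checks out.
Step 4: r1 = 9 - 1 = 8 — checks out.
Step 5: r3 = -2 — the recorded entry deviates here.
The earliest wrong entry is at step 5: it should read r3 = -2.

step 5, r3 = -2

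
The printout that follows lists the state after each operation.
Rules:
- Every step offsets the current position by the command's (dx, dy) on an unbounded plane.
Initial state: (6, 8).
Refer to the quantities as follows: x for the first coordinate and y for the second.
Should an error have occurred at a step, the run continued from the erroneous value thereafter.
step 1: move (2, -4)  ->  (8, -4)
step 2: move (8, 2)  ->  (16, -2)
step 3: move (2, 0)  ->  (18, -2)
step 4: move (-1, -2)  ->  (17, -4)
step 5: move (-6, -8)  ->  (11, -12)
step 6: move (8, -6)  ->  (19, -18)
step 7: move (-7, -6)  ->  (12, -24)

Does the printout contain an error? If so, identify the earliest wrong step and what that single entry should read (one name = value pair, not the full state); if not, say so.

step 1: x = 6 + (2) = 8, y = 8 + (-4) = 4 -> the recorded entry deviates here
So the first discrepancy is step 1, where the right value is y = 4.

step 1, y = 4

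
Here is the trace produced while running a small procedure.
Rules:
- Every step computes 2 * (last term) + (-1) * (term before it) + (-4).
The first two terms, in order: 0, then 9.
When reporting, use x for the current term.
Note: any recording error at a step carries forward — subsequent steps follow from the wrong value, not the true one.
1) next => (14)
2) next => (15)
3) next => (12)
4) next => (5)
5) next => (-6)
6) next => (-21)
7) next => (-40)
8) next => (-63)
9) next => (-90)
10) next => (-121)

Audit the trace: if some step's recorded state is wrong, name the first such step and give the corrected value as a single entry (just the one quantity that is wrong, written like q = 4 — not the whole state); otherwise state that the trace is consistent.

1. x = 2*(9) + (-1)*(0) + (-4) = 14 (confirmed correct)
2. x = 2*(14) + (-1)*(9) + (-4) = 15 (consistent with the trace)
3. x = 2*(15) + (-1)*(14) + (-4) = 12 (exactly as logged)
4. x = 2*(12) + (-1)*(15) + (-4) = 5 (confirmed correct)
5. x = 2*(5) + (-1)*(12) + (-4) = -6 (in agreement)
6. x = 2*(-6) + (-1)*(5) + (-4) = -21 (confirmed correct)
7. x = 2*(-21) + (-1)*(-6) + (-4) = -40 (verified)
8. x = 2*(-40) + (-1)*(-21) + (-4) = -63 (consistent with the trace)
9. x = 2*(-63) + (-1)*(-40) + (-4) = -90 (verified)
10. x = 2*(-90) + (-1)*(-63) + (-4) = -121 (verified)
All steps check out; nothing to correct.

no error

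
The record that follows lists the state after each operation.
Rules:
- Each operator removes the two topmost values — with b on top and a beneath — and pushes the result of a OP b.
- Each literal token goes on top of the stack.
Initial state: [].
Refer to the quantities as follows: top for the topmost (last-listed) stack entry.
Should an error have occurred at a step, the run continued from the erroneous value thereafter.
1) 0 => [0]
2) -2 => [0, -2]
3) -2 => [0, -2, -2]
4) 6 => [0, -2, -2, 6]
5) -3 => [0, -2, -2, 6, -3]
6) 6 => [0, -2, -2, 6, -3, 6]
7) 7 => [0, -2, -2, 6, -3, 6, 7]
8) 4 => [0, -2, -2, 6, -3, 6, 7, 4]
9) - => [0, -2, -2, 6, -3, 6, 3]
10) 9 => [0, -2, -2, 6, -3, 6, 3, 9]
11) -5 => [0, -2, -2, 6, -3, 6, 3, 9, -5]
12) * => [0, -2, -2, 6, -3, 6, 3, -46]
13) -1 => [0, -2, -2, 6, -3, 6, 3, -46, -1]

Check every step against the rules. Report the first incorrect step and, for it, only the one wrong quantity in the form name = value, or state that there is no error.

step 12, top = -45

step 1: push 0: top = 0 -> confirmed correct
step 2: push -2: top = -2 -> verified
step 3: push -2: top = -2 -> agrees with the record
step 4: push 6: top = 6 -> checks out
step 5: push -3: top = -3 -> verified
step 6: push 6: top = 6 -> checks out
step 7: push 7: top = 7 -> exactly as logged
step 8: push 4: top = 4 -> agrees with the record
step 9: 7 - 4 = 3 -> checks out
step 10: push 9: top = 9 -> exactly as logged
step 11: push -5: top = -5 -> verified
step 12: 9 * -5 = -45 -> this is not what the record shows
That makes step 12 the first incorrect line — top = -45 is what it should show.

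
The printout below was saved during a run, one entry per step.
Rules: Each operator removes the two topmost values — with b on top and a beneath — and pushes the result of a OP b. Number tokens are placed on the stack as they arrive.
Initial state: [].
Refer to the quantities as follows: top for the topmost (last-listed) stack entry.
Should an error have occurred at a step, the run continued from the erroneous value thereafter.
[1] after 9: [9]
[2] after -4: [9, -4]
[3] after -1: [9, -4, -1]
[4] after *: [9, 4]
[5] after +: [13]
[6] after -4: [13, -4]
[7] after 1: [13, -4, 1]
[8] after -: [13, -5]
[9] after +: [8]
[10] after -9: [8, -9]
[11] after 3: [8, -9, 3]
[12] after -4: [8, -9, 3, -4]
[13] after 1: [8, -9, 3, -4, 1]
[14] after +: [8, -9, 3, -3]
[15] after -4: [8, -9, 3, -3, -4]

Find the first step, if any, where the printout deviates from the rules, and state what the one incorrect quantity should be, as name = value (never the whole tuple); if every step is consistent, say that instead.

no error

Step 1: push 9: top = 9 — same as recorded.
Step 2: push -4: top = -4 — no discrepancy.
Step 3: push -1: top = -1 — in agreement.
Step 4: -4 * -1 = 4 — in agreement.
Step 5: 9 + 4 = 13 — no discrepancy.
Step 6: push -4: top = -4 — no discrepancy.
Step 7: push 1: top = 1 — no discrepancy.
Step 8: -4 - 1 = -5 — confirmed correct.
Step 9: 13 + -5 = 8 — checks out.
Step 10: push -9: top = -9 — exactly as logged.
Step 11: push 3: top = 3 — exactly as logged.
Step 12: push -4: top = -4 — checks out.
Step 13: push 1: top = 1 — in agreement.
Step 14: -4 + 1 = -3 — verified.
Step 15: push -4: top = -4 — consistent with the printout.
Nothing is out of place; the run is error-free.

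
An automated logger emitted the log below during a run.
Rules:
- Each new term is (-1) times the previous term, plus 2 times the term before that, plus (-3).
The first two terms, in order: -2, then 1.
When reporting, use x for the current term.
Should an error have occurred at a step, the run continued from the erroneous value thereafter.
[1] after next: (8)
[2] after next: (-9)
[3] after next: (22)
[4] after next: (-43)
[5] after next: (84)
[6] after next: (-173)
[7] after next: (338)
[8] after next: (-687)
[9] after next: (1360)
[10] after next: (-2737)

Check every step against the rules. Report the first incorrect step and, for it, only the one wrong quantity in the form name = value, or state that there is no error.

step 1, x = -8

1. x = -1*(1) + (2)*(-2) + (-3) = -8 (the log disagrees here)
Conclusion: step 1 carries the first error; the entry should be x = -8.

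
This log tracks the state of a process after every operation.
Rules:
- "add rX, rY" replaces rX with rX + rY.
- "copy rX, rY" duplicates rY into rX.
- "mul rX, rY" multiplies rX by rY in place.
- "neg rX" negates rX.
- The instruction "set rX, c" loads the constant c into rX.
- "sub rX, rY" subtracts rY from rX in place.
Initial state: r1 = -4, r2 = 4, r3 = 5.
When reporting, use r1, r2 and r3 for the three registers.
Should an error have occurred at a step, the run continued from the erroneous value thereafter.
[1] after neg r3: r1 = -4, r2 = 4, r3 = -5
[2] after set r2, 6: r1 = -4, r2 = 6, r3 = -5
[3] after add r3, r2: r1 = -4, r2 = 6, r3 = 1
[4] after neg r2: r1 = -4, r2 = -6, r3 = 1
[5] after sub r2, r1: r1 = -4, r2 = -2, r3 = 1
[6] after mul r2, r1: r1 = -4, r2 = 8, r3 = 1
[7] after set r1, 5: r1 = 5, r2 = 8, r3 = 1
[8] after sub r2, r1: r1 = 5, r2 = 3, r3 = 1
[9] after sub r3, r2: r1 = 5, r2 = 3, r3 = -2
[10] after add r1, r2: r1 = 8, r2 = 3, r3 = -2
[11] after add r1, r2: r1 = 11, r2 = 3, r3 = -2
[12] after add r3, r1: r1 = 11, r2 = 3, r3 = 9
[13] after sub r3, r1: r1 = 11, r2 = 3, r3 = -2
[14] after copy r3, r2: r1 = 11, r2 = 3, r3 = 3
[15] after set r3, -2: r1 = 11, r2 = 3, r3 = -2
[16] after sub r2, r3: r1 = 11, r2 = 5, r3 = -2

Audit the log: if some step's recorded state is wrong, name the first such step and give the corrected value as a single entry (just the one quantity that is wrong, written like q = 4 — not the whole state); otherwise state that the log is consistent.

Recomputing the run from the initial state:
step 1: r1 = -4, r2 = 4, r3 = -5
step 2: r1 = -4, r2 = 6, r3 = -5
step 3: r1 = -4, r2 = 6, r3 = 1
step 4: r1 = -4, r2 = -6, r3 = 1
step 5: r1 = -4, r2 = -2, r3 = 1
step 6: r1 = -4, r2 = 8, r3 = 1
step 7: r1 = 5, r2 = 8, r3 = 1
step 8: r1 = 5, r2 = 3, r3 = 1
step 9: r1 = 5, r2 = 3, r3 = -2
step 10: r1 = 8, r2 = 3, r3 = -2
step 11: r1 = 11, r2 = 3, r3 = -2
step 12: r1 = 11, r2 = 3, r3 = 9
step 13: r1 = 11, r2 = 3, r3 = -2
step 14: r1 = 11, r2 = 3, r3 = 3
step 15: r1 = 11, r2 = 3, r3 = -2
step 16: r1 = 11, r2 = 5, r3 = -2
This matches the log at every step.

no error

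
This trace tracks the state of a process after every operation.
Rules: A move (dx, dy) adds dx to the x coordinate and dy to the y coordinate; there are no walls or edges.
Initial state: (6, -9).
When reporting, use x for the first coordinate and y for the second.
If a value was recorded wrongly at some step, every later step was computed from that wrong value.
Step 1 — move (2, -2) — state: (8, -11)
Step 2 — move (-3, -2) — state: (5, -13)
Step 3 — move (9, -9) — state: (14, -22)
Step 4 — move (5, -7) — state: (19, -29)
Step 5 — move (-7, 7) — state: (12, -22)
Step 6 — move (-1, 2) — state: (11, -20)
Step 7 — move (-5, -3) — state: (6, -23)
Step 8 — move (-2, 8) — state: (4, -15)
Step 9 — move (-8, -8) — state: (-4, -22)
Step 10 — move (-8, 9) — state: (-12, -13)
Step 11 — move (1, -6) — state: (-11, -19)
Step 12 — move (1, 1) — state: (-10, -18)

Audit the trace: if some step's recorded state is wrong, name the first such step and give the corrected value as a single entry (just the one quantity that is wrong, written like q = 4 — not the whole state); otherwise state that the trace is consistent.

step 9, y = -23

Recomputing the run from the initial state:
step 1: x = 8, y = -11
step 2: x = 5, y = -13
step 3: x = 14, y = -22
step 4: x = 19, y = -29
step 5: x = 12, y = -22
step 6: x = 11, y = -20
step 7: x = 6, y = -23
step 8: x = 4, y = -15
step 9: x = -4, y = -23
step 10: x = -12, y = -14
step 11: x = -11, y = -20
step 12: x = -10, y = -19
The first disagreement with the trace is at step 9, where the value should be y = -23.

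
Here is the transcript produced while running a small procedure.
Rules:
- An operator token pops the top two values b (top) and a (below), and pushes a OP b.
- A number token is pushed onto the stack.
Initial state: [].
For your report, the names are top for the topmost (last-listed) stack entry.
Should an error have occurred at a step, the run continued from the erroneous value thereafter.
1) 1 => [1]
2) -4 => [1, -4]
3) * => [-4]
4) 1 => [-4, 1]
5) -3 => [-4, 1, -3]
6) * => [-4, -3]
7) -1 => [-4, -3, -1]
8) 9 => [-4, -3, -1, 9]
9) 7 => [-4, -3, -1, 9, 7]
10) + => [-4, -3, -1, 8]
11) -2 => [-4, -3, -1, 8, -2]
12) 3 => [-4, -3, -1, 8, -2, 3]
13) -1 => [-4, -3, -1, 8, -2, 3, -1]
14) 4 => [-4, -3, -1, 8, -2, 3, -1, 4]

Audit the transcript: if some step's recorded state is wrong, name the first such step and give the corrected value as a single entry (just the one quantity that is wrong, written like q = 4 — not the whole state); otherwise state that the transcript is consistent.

step 1: push 1: top = 1 -> in agreement
step 2: push -4: top = -4 -> agrees with the transcript
step 3: 1 * -4 = -4 -> same as recorded
step 4: push 1: top = 1 -> same as recorded
step 5: push -3: top = -3 -> agrees with the transcript
step 6: 1 * -3 = -3 -> confirmed correct
step 7: push -1: top = -1 -> consistent with the transcript
step 8: push 9: top = 9 -> same as recorded
step 9: push 7: top = 7 -> exactly as logged
step 10: 9 + 7 = 16 -> the transcript disagrees here
The earliest wrong entry is at step 10: it should read top = 16.

step 10, top = 16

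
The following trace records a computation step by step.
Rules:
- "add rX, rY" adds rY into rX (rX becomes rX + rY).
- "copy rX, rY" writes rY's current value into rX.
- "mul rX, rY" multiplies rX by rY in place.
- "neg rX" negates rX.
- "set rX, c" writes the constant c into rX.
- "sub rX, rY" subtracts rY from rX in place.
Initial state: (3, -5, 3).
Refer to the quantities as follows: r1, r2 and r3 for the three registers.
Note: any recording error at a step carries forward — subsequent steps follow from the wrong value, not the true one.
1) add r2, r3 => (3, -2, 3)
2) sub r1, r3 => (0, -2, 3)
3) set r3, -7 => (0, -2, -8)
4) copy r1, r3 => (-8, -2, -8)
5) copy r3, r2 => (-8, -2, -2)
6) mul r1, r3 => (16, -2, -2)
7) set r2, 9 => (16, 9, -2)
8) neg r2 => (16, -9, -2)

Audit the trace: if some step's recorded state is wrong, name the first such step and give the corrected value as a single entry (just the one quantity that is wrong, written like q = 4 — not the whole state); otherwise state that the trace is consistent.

step 1: r2 = -5 + 3 = -2 -> agrees with the trace
step 2: r1 = 3 - 3 = 0 -> same as recorded
step 3: r3 = -7 -> the entry is off here
First incorrect step: 3; the correct value is r3 = -7.

step 3, r3 = -7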